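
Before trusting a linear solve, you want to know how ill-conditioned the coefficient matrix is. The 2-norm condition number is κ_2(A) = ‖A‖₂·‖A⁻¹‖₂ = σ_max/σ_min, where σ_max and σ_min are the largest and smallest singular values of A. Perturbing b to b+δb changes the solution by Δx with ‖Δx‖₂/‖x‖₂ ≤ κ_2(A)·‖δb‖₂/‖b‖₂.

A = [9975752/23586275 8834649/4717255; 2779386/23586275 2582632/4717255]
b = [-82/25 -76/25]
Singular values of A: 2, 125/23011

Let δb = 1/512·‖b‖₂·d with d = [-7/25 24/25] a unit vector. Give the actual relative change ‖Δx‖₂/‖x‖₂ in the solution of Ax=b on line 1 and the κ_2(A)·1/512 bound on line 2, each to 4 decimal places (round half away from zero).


0.0044
0.7191

largest singular value 2, smallest 125/23011
κ = σ_max/σ_min = 2/(125/23011) = 368.1760
κ_2(A)·‖δb‖/‖b‖ = 0.7191
solve Ax = b  →  x = [358.7571 -82.7703]
‖b‖ = 4.4721, ‖x‖ = 368.1814
with δb = [-0.0024 0.0084], A·Δx = δb → ‖Δx‖ = 1.6079
dividing the unrounded norms, ‖Δx‖/‖x‖ = 0.0044
so the bound overstates the realised error by a factor of ≈ 164.6557 (computed from the unrounded values)


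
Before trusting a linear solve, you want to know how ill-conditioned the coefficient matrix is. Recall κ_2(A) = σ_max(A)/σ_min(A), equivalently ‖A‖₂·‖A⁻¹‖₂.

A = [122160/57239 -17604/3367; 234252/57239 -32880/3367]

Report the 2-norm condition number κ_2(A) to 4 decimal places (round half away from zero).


259.0000

AᵀA = [18577872/872053 -44582400/872053; -44582400/872053 106999632/872053]; tr = 9659808/67081, det = 20736/67081
solving λ² − 9659808/67081·λ + 20736/67081 = 0 gives λ = 144, 144/67081
so κ_2 = √(144 / (144/67081)) = 259.0000


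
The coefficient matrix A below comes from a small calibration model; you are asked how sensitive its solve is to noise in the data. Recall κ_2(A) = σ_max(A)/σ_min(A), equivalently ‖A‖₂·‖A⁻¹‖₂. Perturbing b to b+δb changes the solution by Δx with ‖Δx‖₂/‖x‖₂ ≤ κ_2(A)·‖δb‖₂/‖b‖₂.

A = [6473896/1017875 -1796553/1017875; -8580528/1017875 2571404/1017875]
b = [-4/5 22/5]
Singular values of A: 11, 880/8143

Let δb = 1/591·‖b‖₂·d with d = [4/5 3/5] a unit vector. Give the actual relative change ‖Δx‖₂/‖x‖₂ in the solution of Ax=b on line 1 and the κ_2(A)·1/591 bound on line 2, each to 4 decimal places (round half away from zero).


from the listed singular values, σ₁ = 11, σ_n = 880/8143
κ_2(A) = 11 / (880/8143) = 101.7875
κ_2(A)·‖δb‖/‖b‖ = 0.1722
solve Ax = b  →  x = [4.8328 17.8684]
2-norm of b is 4.4721; of x, 18.5104
re-solving with b+δb shifts x by Δx of norm 0.0700
dividing the unrounded norms, ‖Δx‖/‖x‖ = 0.0038
so the bound overstates the realised error by a factor of ≈ 45.5295 (computed from the unrounded values)

0.0038
0.1722


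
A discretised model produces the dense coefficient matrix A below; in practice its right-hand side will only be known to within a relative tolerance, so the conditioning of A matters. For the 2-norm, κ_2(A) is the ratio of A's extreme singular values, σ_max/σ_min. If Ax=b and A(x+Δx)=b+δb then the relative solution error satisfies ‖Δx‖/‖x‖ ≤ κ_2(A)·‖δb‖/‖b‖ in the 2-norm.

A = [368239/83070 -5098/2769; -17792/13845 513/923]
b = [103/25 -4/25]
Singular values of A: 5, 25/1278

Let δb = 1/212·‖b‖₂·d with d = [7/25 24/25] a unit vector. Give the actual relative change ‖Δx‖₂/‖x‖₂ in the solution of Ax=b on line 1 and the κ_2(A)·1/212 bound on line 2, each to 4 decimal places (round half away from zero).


σ_max = 5, σ_min = 25/1278
κ = σ_max/σ_min = 5/(25/1278) = 255.6000
perturbation bound = 255.6000·1/212 = 1.2057
solve Ax = b  →  x = [20.4000 46.8800]
2-norm of b is 4.1231; of x, 51.1263
δb = ε·‖b‖·d = [0.0054 0.0187]; solving A·Δx = δb gives ‖Δx‖ = 0.9942
realised ‖Δx‖/‖x‖ = 0.0194
so the bound overstates the realised error by a factor of ≈ 61.9997 (computed from the unrounded values)

0.0194
1.2057


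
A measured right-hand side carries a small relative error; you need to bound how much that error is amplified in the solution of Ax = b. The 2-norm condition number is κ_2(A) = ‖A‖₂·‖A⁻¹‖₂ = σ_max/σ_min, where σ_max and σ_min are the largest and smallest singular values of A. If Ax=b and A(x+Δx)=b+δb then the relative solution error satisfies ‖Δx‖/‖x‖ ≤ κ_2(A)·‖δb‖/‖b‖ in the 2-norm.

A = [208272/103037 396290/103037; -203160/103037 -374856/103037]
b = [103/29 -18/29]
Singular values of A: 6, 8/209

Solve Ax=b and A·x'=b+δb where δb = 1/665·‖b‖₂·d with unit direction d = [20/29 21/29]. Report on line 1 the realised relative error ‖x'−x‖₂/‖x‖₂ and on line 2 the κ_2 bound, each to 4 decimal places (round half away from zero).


σ_max = 6, σ_min = 8/209
condition number: 6 ÷ (8/209) = 156.7500
bound on ‖Δx‖/‖x‖: κ·ε = 156.7500·1/665 = 0.2357
solve Ax = b  →  x = [-45.8676 25.0294]
‖b‖₂ = 3.6056 and ‖x‖₂ = 52.2524
δb = ε·‖b‖·d = [0.0037 0.0039]; solving A·Δx = δb gives ‖Δx‖ = 0.1416
dividing the unrounded norms, ‖Δx‖/‖x‖ = 0.0027
tightness: 0.0027 against a bound of 0.2357 (unrounded ratio ≈ 0.0115)

0.0027
0.2357


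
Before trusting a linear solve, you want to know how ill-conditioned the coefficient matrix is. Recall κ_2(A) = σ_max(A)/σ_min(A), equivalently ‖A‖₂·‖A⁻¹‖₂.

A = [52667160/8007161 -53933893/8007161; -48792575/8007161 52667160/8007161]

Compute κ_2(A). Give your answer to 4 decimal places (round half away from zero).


AᵀA = [211347128525/2628833789 -221834077920/2628833789; -221834077920/2628833789 233002359941/2628833789]; tr = 15322396154/90649441, det = 446265625/90649441
eigenvalues of AᵀA: λ = (tr ± √(tr²−4·det))/2 = 169, 2640625/90649441
so κ_2 = √(169 / (2640625/90649441)) = 76.1680

76.1680


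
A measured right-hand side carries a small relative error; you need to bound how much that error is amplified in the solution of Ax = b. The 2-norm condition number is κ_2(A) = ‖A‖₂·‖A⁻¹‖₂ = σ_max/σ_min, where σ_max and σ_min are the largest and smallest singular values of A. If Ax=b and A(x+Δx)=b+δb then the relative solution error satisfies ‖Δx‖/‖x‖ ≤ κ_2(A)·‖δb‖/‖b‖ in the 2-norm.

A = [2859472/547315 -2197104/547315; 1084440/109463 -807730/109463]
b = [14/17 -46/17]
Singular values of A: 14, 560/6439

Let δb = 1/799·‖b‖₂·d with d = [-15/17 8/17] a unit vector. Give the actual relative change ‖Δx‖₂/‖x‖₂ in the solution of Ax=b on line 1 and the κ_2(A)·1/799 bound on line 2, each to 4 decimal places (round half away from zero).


σ_max = 14, σ_min = 560/6439
condition number: 14 ÷ (560/6439) = 160.9750
bound on ‖Δx‖/‖x‖: κ·ε = 160.9750·1/799 = 0.2015
solve Ax = b  →  x = [-13.9121 -18.3114]
‖b‖ = 2.8284, ‖x‖ = 22.9969
re-solving with b+δb shifts x by Δx of norm 0.0407
dividing the unrounded norms, ‖Δx‖/‖x‖ = 0.0018
tightness: 0.0018 against a bound of 0.2015 (unrounded ratio ≈ 0.0088)

0.0018
0.2015


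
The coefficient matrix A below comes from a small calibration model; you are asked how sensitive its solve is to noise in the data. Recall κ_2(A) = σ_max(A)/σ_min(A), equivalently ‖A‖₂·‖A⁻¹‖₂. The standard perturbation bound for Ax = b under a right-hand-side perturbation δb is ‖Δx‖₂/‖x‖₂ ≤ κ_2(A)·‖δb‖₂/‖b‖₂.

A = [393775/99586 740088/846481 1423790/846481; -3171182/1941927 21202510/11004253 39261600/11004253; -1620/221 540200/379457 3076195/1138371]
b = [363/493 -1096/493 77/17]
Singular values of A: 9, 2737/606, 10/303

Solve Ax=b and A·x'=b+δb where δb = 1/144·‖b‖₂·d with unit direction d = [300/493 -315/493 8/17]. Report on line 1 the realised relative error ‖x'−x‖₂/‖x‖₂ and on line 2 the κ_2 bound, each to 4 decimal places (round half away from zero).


from the listed singular values, σ₁ = 9, σ_n = 10/303
κ_2(A) = 9 / (10/303) = 272.7000
worst-case relative error ≤ 272.7000 × 1/144 = 1.8938
solve Ax = b  →  x = [-0.3929 -106.9770 56.9681]
‖b‖₂ = 5.0990 and ‖x‖₂ = 121.2007
δb = ε·‖b‖·d = [0.0215 -0.0226 0.0167]; solving A·Δx = δb gives ‖Δx‖ = 1.0729
relative error = 0.0089
tightness: 0.0089 against a bound of 1.8938 (unrounded ratio ≈ 0.0047)

0.0089
1.8938


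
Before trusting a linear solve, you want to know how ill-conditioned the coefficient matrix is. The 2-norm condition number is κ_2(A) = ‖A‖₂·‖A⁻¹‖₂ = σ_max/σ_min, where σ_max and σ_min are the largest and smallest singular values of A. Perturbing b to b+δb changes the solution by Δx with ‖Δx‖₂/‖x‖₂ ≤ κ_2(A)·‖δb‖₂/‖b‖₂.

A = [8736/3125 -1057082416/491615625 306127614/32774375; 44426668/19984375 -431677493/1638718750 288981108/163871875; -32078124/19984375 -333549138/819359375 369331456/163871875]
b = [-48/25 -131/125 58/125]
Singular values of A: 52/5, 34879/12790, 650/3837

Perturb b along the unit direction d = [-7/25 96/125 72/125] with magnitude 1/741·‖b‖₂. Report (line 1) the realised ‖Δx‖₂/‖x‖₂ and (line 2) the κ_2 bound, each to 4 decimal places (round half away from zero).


largest singular value 52/5, smallest 650/3837
condition number: (52/5) ÷ (650/3837) = 61.3920
worst-case relative error ≤ 61.3920 × 1/741 = 0.0829
solve Ax = b  →  x = [-0.4059 0.0180 -0.0799]
‖b‖₂ = 2.2361 and ‖x‖₂ = 0.4141
with δb = [-0.0008 0.0023 0.0017], A·Δx = δb → ‖Δx‖ = 0.0178
dividing the unrounded norms, ‖Δx‖/‖x‖ = 0.0430
realised/bound (from unrounded values) ≈ 0.5193

0.0430
0.0829


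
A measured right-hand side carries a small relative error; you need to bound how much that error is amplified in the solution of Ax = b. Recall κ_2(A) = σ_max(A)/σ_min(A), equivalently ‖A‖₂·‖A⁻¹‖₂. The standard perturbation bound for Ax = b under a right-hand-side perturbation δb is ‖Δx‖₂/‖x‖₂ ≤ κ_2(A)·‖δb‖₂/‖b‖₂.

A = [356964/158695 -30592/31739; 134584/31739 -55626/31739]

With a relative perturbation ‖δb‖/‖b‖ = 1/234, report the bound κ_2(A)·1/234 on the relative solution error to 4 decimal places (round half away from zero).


M = AᵀA = [2007766864/87142225 -167308272/17428445; -167308272/17428445 13945060/3485689]. tr(M)=2356393364/87142225, det(M)=1827904/87142225
solving λ² − 2356393364/87142225·λ + 1827904/87142225 = 0 gives λ = 676/25, 2704/3485689
σ_max=√(676/25)=(26/5), σ_min=√(2704/3485689)=(52/1867) → κ = 186.7000
κ_2(A)·‖δb‖/‖b‖ = 0.7979

0.7979


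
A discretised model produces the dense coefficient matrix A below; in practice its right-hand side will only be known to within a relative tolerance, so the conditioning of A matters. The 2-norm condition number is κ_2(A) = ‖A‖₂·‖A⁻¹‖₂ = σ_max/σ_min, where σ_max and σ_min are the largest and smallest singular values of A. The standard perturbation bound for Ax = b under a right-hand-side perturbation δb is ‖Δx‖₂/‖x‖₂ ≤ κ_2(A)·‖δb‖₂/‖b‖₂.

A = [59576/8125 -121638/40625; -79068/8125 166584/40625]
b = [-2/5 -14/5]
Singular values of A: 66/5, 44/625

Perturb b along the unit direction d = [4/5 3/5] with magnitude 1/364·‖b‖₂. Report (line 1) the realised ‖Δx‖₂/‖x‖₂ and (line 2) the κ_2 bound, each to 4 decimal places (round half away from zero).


0.0039
0.5151

σ_max = 66/5, σ_min = 44/625
κ_2(A) = (66/5) / (44/625) = 187.5000
bound on ‖Δx‖/‖x‖: κ·ε = 187.5000·1/364 = 0.5151
solve Ax = b  →  x = [-10.7867 -26.2821]
‖b‖₂ = 2.8284 and ‖x‖₂ = 28.4095
Δx = A⁻¹·δb where δb = 1/364·2.8284·d; ‖Δx‖ = 0.1104
relative error = 0.0039
so the bound overstates the realised error by a factor of ≈ 132.5844 (computed from the unrounded values)


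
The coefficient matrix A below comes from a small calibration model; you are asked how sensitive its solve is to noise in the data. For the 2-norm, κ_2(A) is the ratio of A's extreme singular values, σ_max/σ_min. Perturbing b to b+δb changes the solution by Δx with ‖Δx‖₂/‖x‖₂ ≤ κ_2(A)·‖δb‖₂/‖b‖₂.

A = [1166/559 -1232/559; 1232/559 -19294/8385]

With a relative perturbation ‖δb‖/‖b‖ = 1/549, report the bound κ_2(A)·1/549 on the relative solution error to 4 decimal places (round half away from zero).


0.6109

AᵀA = [2877380/312481 -45317888/4687215; -45317888/4687215 713768836/70308225]; tr = 1361179336/70308225, det = 234256/70308225
eigenvalues of AᵀA: λ = (tr ± √(tr²−4·det))/2 = 484/25, 484/2812329
so κ_2 = √((484/25) / (484/2812329)) = 335.4000
κ_2(A)·‖δb‖/‖b‖ = 0.6109


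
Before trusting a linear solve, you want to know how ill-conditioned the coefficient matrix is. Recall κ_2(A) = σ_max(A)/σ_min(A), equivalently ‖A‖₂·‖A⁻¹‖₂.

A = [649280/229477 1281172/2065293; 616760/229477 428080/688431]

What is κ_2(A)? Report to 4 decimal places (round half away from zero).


173.7000

AᵀA = [953576000/62615569 1930924160/563540121; 1930924160/563540121 3912811024/5071861089]; tr = 48276304/3017169, det = 25600/3017169
solving λ² − 48276304/3017169·λ + 25600/3017169 = 0 gives λ = 16, 1600/3017169
κ = σ_max/σ_min = 4/(40/1737) = 173.7000


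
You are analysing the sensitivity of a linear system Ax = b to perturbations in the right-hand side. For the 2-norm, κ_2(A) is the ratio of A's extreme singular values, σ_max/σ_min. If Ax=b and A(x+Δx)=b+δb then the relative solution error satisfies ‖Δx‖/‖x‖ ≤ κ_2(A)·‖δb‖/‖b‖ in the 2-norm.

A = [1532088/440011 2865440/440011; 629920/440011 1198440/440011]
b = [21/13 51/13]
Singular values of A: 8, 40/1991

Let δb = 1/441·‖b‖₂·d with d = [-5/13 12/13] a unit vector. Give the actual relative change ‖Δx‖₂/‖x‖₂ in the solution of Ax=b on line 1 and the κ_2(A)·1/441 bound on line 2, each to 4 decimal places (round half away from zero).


from the listed singular values, σ₁ = 8, σ_n = 40/1991
κ = σ_max/σ_min = 8/(40/1991) = 398.2000
bound on ‖Δx‖/‖x‖: κ·ε = 398.2000·1/441 = 0.9029
solve Ax = b  →  x = [-131.5809 70.6015]
2-norm of b is 4.2426; of x, 149.3255
Δx = A⁻¹·δb where δb = 1/441·4.2426·d; ‖Δx‖ = 0.4789
dividing the unrounded norms, ‖Δx‖/‖x‖ = 0.0032
tightness: 0.0032 against a bound of 0.9029 (unrounded ratio ≈ 0.0036)

0.0032
0.9029


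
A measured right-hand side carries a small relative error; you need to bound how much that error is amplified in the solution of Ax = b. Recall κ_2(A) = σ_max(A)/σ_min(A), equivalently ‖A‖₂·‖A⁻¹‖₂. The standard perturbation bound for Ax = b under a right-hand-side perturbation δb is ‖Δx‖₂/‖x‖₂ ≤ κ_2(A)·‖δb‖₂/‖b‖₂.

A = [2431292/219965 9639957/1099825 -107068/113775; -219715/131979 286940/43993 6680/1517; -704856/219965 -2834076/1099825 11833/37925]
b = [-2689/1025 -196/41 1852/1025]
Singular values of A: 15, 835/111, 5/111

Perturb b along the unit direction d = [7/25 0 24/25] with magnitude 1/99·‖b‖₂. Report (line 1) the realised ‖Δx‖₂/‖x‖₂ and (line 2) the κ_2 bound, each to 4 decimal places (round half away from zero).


0.0580
3.3636

σ_max = 15, σ_min = 5/111
condition number: 15 ÷ (5/111) = 333.0000
bound on ‖Δx‖/‖x‖: κ·ε = 333.0000·1/99 = 3.3636
solve Ax = b  →  x = [9.2865 -10.1375 17.4410]
2-norm of b is 5.7446; of x, 22.2080
with δb = [0.0162 0.0000 0.0557], A·Δx = δb → ‖Δx‖ = 1.2882
relative error = 0.0580
tightness: 0.0580 against a bound of 3.3636 (unrounded ratio ≈ 0.0172)


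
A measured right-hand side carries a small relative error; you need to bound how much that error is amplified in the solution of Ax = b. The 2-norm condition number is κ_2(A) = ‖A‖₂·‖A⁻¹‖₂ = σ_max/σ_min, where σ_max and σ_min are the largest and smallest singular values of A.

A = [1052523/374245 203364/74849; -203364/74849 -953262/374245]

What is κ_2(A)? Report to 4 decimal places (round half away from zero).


133.5000

M = AᵀA = [2546643969/166539025 97004628/6661561; 97004628/6661561 2309906484/166539025]. tr(M)=5774733/198025, det(M)=236196/4950625
λ_max, λ_min = (5774733/198025 ± √1333602303489/1568556025)/2 = 729/25, 324/198025
κ_2(A) = √(λ_max/λ_min) = √((729/25) / (324/198025)) = 133.5000


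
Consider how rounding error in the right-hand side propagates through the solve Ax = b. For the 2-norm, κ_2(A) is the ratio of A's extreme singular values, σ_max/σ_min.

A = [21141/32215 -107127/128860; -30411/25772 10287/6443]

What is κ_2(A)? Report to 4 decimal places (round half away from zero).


form AᵀA = [104746689/57456400 -8724672/3591025; -8724672/3591025 186176961/57456400] with trace 5818473/1149128 and determinant 164025/36772096
solving λ² − 5818473/1149128·λ + 164025/36772096 = 0 gives λ = 81/16, 2025/2298256
κ = σ_max/σ_min = (9/4)/(45/1516) = 75.8000

75.8000


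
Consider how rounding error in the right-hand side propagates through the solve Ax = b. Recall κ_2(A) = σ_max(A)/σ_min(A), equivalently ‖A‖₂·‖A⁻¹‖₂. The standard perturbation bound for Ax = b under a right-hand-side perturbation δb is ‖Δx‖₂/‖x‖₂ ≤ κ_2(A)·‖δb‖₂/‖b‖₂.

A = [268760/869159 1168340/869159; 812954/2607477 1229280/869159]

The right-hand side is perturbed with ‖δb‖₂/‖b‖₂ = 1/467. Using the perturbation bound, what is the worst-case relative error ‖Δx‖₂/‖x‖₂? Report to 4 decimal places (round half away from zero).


0.4696

AᵀA = [1558836676/8084347569 769463840/898260841; 769463840/898260841 3419914000/898260841]; tr = 19237396/4809249, det = 1600/4809249
λ_max, λ_min = (19237396/4809249 ± √370046625667216/23128875944001)/2 = 4, 400/4809249
so κ_2 = √(4 / (400/4809249)) = 219.3000
κ_2(A)·‖δb‖/‖b‖ = 0.4696


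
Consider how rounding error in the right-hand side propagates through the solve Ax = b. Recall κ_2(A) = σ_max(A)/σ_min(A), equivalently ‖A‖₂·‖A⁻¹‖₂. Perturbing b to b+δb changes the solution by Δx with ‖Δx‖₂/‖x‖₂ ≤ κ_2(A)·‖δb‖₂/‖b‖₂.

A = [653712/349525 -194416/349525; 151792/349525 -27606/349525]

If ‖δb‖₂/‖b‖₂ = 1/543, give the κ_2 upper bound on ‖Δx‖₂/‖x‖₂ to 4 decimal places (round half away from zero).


form AᵀA = [267923968/72675625 -78097824/72675625; -78097824/72675625 22938532/72675625] with trace 465380/116281 and determinant 1024/116281
λ_max, λ_min = (465380/116281 ± √216102257424/13521270961)/2 = 4, 256/116281
κ_2(A) = √(λ_max/λ_min) = √(4 / (256/116281)) = 42.6250
κ_2(A)·‖δb‖/‖b‖ = 0.0785

0.0785


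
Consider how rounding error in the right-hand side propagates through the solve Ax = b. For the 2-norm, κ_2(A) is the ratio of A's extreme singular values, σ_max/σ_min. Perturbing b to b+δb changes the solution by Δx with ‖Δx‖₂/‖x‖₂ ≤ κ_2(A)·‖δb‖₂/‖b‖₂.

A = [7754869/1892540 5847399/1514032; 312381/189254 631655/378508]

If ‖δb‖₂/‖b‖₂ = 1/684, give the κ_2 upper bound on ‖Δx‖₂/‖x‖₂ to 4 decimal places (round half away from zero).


0.1174

form AᵀA = [413586876469/21193536400 315020674899/16954829120; 315020674899/16954829120 240093986329/13563863296] with trace 15005635769/403206400 and determinant 13845841/64513024
λ_max, λ_min = (15005635769/403206400 ± √225029536539277661361/162575401000960000)/2 = 3721/100, 93025/16128256
so κ_2 = √((3721/100) / (93025/16128256)) = 80.3200
perturbation bound = 80.3200·1/684 = 0.1174


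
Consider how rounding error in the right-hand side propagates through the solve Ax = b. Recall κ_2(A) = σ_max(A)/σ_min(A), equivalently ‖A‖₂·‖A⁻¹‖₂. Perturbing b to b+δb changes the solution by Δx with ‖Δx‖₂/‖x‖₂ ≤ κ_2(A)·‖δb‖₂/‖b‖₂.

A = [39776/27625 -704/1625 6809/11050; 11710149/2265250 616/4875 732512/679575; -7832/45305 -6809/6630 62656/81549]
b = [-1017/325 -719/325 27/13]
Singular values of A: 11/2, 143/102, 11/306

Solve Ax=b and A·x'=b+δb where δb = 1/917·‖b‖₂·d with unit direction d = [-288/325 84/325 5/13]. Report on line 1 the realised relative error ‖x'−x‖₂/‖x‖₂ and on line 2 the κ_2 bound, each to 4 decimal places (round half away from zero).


0.0016
0.1668

from the listed singular values, σ₁ = 11/2, σ_n = 11/306
condition number: (11/2) ÷ (11/306) = 153.0000
worst-case relative error ≤ 153.0000 × 1/917 = 0.1668
solve Ax = b  →  x = [-15.2815 49.5021 65.4331]
‖b‖ = 4.3589, ‖x‖ = 83.4594
with δb = [-0.0042 0.0012 0.0018], A·Δx = δb → ‖Δx‖ = 0.1322
relative error = 0.0016
realised/bound (from unrounded values) ≈ 0.0095


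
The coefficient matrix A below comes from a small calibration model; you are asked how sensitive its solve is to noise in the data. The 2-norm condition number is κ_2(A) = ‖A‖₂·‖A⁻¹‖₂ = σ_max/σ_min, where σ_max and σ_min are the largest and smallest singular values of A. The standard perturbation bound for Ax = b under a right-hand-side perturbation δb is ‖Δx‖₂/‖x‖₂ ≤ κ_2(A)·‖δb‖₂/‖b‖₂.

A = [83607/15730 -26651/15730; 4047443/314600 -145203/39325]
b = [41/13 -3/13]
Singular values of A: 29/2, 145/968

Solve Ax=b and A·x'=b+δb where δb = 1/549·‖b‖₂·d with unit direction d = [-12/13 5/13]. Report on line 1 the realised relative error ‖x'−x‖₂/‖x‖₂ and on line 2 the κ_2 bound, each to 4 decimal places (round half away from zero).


largest singular value 29/2, smallest 145/968
κ_2(A) = (29/2) / (145/968) = 96.8000
bound on ‖Δx‖/‖x‖: κ·ε = 96.8000·1/549 = 0.1763
solve Ax = b  →  x = [-5.5415 -19.2458]
‖b‖ = 3.1623, ‖x‖ = 20.0277
δb = ε·‖b‖·d = [-0.0053 0.0022]; solving A·Δx = δb gives ‖Δx‖ = 0.0385
realised ‖Δx‖/‖x‖ = 0.0019
tightness: 0.0019 against a bound of 0.1763 (unrounded ratio ≈ 0.0109)

0.0019
0.1763


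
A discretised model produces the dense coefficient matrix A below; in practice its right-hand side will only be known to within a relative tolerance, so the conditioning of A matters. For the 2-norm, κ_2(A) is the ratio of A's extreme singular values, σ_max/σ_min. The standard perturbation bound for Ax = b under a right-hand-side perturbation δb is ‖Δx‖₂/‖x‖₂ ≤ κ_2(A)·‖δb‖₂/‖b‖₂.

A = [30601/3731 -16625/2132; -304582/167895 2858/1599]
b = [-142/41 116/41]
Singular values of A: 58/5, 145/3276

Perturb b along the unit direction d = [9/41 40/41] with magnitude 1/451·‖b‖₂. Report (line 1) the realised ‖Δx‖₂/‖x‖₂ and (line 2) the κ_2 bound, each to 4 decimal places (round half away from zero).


σ_max = 58/5, σ_min = 145/3276
condition number: (58/5) ÷ (145/3276) = 262.0800
worst-case relative error ≤ 262.0800 × 1/451 = 0.5811
solve Ax = b  →  x = [30.9132 32.9589]
‖b‖₂ = 4.4721 and ‖x‖₂ = 45.1875
δb = ε·‖b‖·d = [0.0022 0.0097]; solving A·Δx = δb gives ‖Δx‖ = 0.2240
realised ‖Δx‖/‖x‖ = 0.0050
so the bound overstates the realised error by a factor of ≈ 117.2092 (computed from the unrounded values)

0.0050
0.5811


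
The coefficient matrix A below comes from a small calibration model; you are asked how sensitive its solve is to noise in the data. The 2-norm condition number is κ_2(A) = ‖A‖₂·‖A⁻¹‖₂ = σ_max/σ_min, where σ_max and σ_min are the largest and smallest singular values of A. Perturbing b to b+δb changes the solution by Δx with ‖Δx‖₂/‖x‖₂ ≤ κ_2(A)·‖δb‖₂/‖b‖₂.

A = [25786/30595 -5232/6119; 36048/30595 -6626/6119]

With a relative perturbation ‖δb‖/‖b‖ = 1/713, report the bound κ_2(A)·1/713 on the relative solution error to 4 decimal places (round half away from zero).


form AᵀA = [78575044/37442161 -74753280/37442161; -74753280/37442161 71277700/37442161] with trace 178184/44521 and determinant 400/44521
char-poly roots: 4 and 100/44521
σ_max=√4=2, σ_min=√(100/44521)=(10/211) → κ = 42.2000
perturbation bound = 42.2000·1/713 = 0.0592

0.0592


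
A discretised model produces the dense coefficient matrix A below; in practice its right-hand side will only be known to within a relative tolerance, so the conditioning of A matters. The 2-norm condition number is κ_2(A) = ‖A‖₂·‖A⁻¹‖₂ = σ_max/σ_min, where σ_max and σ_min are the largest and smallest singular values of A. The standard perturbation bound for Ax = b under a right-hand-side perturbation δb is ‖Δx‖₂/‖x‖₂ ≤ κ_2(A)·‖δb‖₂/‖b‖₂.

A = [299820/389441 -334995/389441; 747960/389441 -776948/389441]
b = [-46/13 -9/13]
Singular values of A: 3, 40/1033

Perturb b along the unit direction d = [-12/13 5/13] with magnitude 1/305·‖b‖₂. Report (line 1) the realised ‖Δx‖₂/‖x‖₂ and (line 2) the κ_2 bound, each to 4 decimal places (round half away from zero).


0.0039
0.2540

largest singular value 3, smallest 40/1033
κ = σ_max/σ_min = 3/(40/1033) = 77.4750
worst-case relative error ≤ 77.4750 × 1/305 = 0.2540
solve Ax = b  →  x = [55.6428 53.9138]
‖b‖₂ = 3.6056 and ‖x‖₂ = 77.4779
re-solving with b+δb shifts x by Δx of norm 0.3053
realised ‖Δx‖/‖x‖ = 0.0039
realised/bound (from unrounded values) ≈ 0.0155


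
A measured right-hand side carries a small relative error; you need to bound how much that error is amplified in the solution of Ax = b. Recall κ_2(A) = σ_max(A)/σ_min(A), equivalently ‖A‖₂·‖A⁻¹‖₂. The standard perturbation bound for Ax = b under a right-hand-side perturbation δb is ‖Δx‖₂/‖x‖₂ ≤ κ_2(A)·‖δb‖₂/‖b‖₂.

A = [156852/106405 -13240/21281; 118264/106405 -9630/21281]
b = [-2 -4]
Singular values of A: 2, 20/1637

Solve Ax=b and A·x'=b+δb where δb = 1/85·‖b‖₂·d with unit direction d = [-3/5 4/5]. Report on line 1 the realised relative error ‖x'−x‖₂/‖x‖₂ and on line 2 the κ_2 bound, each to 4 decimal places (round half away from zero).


0.0263
1.9259

largest singular value 2, smallest 20/1637
κ = σ_max/σ_min = 2/(20/1637) = 163.7000
perturbation bound = 163.7000·1/85 = 1.9259
solve Ax = b  →  x = [-64.8077 -150.3385]
‖b‖₂ = 4.4721 and ‖x‖₂ = 163.7122
with δb = [-0.0316 0.0421], A·Δx = δb → ‖Δx‖ = 4.3064
dividing the unrounded norms, ‖Δx‖/‖x‖ = 0.0263
realised/bound (from unrounded values) ≈ 0.0137


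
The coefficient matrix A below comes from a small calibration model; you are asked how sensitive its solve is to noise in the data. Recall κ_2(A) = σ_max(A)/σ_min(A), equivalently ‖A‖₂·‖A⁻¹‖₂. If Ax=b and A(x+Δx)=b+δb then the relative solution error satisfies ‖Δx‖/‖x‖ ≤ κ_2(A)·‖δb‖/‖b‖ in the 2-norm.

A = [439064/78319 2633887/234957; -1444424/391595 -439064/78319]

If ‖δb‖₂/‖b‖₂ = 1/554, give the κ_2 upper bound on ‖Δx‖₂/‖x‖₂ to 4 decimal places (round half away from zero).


0.0367

M = AᵀA = [23895469184/530611225 26591033032/318366735; 26591033032/318366735 30008150497/191020041]. tr(M)=3340010329/16524225, det(M)=1626347584/16524225
solving λ² − 3340010329/16524225·λ + 1626347584/16524225 = 0 gives λ = 5041/25, 322624/660969
κ = σ_max/σ_min = (71/5)/(568/813) = 20.3250
bound on ‖Δx‖/‖x‖: κ·ε = 20.3250·1/554 = 0.0367


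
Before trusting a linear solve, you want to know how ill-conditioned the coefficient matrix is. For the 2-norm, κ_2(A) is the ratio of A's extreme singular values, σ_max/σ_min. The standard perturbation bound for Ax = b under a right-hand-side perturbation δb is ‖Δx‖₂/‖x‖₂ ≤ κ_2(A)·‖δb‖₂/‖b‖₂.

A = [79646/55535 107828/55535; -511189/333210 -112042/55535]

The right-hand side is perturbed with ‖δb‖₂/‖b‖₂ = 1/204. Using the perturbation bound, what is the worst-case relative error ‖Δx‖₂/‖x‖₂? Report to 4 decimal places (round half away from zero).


AᵀA = [582258817/132020100 64686713/11001675; 64686713/11001675 28751828/3667225]; tr = 64692985/5280804, det = 9604/1320201
solving λ² − 64692985/5280804·λ + 9604/1320201 = 0 gives λ = 49/4, 784/1320201
σ_max=√(49/4)=(7/2), σ_min=√(784/1320201)=(28/1149) → κ = 143.6250
bound on ‖Δx‖/‖x‖: κ·ε = 143.6250·1/204 = 0.7040

0.7040


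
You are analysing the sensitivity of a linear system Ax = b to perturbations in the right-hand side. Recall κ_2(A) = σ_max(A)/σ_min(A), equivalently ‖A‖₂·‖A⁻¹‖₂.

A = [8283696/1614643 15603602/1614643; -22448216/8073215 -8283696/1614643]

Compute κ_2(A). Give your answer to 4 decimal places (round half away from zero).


AᵀA = [7679629367104/225525261025 2879694375264/45105052205; 2879694375264/45105052205 1079903165380/9021010441]; tr = 119990340836/780364225, det = 236421376/780364225
solving λ² − 119990340836/780364225·λ + 236421376/780364225 = 0 gives λ = 3844/25, 61504/31214569
so κ_2 = √((3844/25) / (61504/31214569)) = 279.3500

279.3500


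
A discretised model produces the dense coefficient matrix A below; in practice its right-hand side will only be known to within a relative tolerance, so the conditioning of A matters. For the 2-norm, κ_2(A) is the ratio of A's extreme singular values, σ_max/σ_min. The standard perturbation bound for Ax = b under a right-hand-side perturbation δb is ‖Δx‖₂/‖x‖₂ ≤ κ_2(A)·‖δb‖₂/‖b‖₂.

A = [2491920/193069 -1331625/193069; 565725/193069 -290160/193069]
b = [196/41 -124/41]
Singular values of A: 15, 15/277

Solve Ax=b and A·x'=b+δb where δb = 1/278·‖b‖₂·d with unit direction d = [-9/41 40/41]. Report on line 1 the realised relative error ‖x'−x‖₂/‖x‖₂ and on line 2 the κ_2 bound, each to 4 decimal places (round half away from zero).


0.0051
0.9964

from the listed singular values, σ₁ = 15, σ_n = 15/277
κ_2(A) = 15 / (15/277) = 277.0000
bound on ‖Δx‖/‖x‖: κ·ε = 277.0000·1/278 = 0.9964
solve Ax = b  →  x = [-34.5255 -65.3020]
‖b‖₂ = 5.6569 and ‖x‖₂ = 73.8671
with δb = [-0.0045 0.0199], A·Δx = δb → ‖Δx‖ = 0.3758
dividing the unrounded norms, ‖Δx‖/‖x‖ = 0.0051
tightness: 0.0051 against a bound of 0.9964 (unrounded ratio ≈ 0.0051)


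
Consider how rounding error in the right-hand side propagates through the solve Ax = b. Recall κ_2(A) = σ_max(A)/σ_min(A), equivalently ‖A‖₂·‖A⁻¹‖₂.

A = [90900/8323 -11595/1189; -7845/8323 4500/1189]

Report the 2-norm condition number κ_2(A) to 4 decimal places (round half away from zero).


7.0000

M = AᵀA = [4952025/41209 -648000/5887; -648000/5887 92025/841]. tr(M)=11250/49, det(M)=50625/49
eigenvalues of AᵀA: λ = (tr ± √(tr²−4·det))/2 = 225, 225/49
σ_max=√225=15, σ_min=√(225/49)=(15/7) → κ = 7.0000


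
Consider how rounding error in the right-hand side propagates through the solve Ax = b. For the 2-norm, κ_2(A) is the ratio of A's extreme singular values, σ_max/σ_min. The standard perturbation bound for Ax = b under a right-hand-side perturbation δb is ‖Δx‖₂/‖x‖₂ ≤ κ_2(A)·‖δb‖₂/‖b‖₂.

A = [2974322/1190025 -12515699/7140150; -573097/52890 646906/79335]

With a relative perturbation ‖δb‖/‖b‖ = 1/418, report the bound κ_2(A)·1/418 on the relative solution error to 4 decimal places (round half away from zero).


AᵀA = [416702981881/3369802500 -234376559144/2527351875; -234376559144/2527351875 2109690922921/30328222500]; tr = 117200355197/606564450, det = 373301041/194100624
char-poly roots: 19321/100 and 483025/48525156
κ_2(A) = √(λ_max/λ_min) = √((19321/100) / (483025/48525156)) = 139.3200
bound on ‖Δx‖/‖x‖: κ·ε = 139.3200·1/418 = 0.3333

0.3333


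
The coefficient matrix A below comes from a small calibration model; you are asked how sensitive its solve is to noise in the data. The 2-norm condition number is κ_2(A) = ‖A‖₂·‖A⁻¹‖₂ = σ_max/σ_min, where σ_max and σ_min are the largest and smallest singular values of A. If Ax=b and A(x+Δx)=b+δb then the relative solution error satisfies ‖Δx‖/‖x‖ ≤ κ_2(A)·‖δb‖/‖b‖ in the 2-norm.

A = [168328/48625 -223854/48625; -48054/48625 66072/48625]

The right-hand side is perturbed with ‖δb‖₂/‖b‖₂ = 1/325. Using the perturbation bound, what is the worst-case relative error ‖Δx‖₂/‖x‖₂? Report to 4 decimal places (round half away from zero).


0.7182

form AᵀA = [49029604/3783025 -65369472/3783025; -65369472/3783025 87161796/3783025] with trace 5447656/151321 and determinant 3600/151321
char-poly roots: 36 and 100/151321
so κ_2 = √(36 / (100/151321)) = 233.4000
perturbation bound = 233.4000·1/325 = 0.7182


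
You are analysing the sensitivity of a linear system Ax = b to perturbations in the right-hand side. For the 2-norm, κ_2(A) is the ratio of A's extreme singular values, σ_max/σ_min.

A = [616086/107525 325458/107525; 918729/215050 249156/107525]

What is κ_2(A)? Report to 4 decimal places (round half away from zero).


M = AᵀA = [94492432521/1849860100 503941662/18498601; 503941662/18498601 6720064884/462465025]. tr(M)=419974713/6400900, det(M)=4782969/40005625
char-poly roots: 6561/100 and 2916/1600225
κ = σ_max/σ_min = (81/10)/(54/1265) = 189.7500

189.7500


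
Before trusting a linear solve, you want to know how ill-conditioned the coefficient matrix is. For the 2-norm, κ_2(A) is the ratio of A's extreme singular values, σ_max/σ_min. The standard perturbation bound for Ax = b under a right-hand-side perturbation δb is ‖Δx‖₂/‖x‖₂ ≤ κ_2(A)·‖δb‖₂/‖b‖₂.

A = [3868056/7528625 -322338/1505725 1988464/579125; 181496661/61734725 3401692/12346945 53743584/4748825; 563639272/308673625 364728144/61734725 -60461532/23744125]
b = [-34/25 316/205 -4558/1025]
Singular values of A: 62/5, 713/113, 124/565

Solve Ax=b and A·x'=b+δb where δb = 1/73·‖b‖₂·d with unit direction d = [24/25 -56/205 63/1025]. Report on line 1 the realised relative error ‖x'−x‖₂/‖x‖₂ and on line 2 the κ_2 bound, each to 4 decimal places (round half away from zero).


largest singular value 62/5, smallest 124/565
condition number: (62/5) ÷ (124/565) = 56.5000
κ_2(A)·‖δb‖/‖b‖ = 0.7740
solve Ax = b  →  x = [7.9956 -4.0183 -1.8430]
‖b‖₂ = 4.8990 and ‖x‖₂ = 9.1364
δb = ε·‖b‖·d = [0.0644 -0.0183 0.0041]; solving A·Δx = δb gives ‖Δx‖ = 0.3058
realised ‖Δx‖/‖x‖ = 0.0335
so the bound overstates the realised error by a factor of ≈ 23.1254 (computed from the unrounded values)

0.0335
0.7740


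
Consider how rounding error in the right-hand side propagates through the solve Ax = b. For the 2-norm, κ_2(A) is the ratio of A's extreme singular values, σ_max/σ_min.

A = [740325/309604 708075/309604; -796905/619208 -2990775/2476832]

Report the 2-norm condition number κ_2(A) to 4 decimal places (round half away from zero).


251.2000

form AᵀA = [9783328725/1326707776 37268697375/5306831104; 37268697375/5306831104 141980720625/21227324416] with trace 354951225/25240576 and determinant 1265625/403849216
char-poly roots: 225/16 and 5625/25240576
so κ_2 = √((225/16) / (5625/25240576)) = 251.2000


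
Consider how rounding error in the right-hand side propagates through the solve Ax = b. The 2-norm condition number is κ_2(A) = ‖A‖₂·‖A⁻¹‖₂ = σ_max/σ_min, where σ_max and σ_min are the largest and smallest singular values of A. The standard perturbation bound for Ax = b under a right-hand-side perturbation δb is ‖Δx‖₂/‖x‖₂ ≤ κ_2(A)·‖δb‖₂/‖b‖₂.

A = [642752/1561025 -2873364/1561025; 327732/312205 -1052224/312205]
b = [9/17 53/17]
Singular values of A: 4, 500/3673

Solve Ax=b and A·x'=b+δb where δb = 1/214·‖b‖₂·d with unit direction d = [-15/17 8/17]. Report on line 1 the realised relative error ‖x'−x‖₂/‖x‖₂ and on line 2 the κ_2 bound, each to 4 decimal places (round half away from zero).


0.0147
0.1373

largest singular value 4, smallest 500/3673
condition number: 4 ÷ (500/3673) = 29.3840
worst-case relative error ≤ 29.3840 × 1/214 = 0.1373
solve Ax = b  →  x = [7.2622 1.3369]
2-norm of b is 3.1623; of x, 7.3842
δb = ε·‖b‖·d = [-0.0130 0.0070]; solving A·Δx = δb gives ‖Δx‖ = 0.1086
realised ‖Δx‖/‖x‖ = 0.0147
so the bound overstates the realised error by a factor of ≈ 9.3403 (computed from the unrounded values)


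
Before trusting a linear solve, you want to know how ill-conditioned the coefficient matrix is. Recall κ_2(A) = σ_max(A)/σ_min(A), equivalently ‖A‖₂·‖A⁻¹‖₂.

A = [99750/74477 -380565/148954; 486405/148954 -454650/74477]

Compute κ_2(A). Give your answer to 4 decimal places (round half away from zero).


M = AᵀA = [1635444225/131285764 -766584000/32821441; -766584000/32821441 5749445025/131285764]. tr(M)=12776625/227138, det(M)=50625/1817104
char-poly roots: 225/4 and 225/454276
κ = σ_max/σ_min = (15/2)/(15/674) = 337.0000

337.0000


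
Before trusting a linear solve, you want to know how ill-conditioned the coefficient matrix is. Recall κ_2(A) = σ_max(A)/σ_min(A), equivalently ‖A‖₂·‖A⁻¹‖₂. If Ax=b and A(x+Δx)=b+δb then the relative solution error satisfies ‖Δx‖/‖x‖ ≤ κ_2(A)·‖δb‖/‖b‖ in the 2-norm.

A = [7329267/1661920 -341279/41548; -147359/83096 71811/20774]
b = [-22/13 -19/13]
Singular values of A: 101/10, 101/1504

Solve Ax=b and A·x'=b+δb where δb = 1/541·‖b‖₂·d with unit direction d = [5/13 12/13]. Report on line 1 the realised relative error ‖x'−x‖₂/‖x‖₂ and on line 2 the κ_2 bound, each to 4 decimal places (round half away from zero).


0.0021
0.2780

σ_max = 101/10, σ_min = 101/1504
condition number: (101/10) ÷ (101/1504) = 150.4000
κ_2(A)·‖δb‖/‖b‖ = 0.2780
solve Ax = b  →  x = [-26.3250 -13.9278]
2-norm of b is 2.2361; of x, 29.7823
Δx = A⁻¹·δb where δb = 1/541·2.2361·d; ‖Δx‖ = 0.0615
realised ‖Δx‖/‖x‖ = 0.0021
tightness: 0.0021 against a bound of 0.2780 (unrounded ratio ≈ 0.0074)


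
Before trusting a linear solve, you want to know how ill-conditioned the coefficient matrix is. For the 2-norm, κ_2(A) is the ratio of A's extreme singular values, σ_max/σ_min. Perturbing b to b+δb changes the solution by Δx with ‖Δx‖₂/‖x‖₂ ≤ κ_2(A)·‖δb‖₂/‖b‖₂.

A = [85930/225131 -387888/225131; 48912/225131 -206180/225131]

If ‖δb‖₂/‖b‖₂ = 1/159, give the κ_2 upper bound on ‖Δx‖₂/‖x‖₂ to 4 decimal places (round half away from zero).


form AᵀA = [33828196/175377049 -150228000/175377049; -150228000/175377049 667706896/175377049] with trace 417332/104329 and determinant 64/104329
eigenvalues of AᵀA: λ = (tr ± √(tr²−4·det))/2 = 4, 16/104329
σ_max=√4=2, σ_min=√(16/104329)=(4/323) → κ = 161.5000
perturbation bound = 161.5000·1/159 = 1.0157

1.0157


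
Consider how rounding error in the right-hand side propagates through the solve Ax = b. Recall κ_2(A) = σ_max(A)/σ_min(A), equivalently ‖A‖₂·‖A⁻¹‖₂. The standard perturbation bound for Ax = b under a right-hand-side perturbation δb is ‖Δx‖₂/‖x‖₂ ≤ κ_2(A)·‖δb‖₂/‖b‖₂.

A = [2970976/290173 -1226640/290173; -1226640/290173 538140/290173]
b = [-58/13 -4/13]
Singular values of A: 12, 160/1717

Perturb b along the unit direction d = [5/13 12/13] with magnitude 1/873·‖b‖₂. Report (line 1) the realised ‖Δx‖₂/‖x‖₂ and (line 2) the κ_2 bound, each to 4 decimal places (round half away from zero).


0.0026
0.1475

largest singular value 12, smallest 160/1717
condition number: 12 ÷ (160/1717) = 128.7750
perturbation bound = 128.7750·1/873 = 0.1475
solve Ax = b  →  x = [-8.5625 -19.6833]
2-norm of b is 4.4721; of x, 21.4651
Δx = A⁻¹·δb where δb = 1/873·4.4721·d; ‖Δx‖ = 0.0550
realised ‖Δx‖/‖x‖ = 0.0026
so the bound overstates the realised error by a factor of ≈ 57.5969 (computed from the unrounded values)
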